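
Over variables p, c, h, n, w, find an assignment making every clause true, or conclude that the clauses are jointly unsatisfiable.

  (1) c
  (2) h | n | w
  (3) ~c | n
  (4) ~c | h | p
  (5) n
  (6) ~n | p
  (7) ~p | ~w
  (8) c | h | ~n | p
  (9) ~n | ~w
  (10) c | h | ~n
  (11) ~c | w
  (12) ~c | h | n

Unsatisfiable — no assignment works.

Case c = True:
  (~c | n) forces n = True.
  (~n | p) forces p = True.
  (~p | ~w) forces w = False.
  Clause (~c | w) is falsified — contradiction.
Case c = False:
  Clause (c) is falsified — contradiction.
Both cases fail, so the formula is unsatisfiable.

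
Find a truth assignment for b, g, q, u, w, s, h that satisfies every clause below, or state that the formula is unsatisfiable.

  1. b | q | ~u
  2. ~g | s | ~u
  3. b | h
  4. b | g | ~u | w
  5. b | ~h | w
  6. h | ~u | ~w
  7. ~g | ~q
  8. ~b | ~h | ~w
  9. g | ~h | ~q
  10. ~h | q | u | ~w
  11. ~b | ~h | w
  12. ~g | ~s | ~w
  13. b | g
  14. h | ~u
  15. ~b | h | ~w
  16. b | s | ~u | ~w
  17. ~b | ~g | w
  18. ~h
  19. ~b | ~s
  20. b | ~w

Unit clause (~h) forces h = False.
In (b | h) only b is left, so b = True.
In (h | ~u) only ~u is left, so u = False.
In (~b | h | ~w) only ~w is left, so w = False.
In (~b | ~g | w) only ~g is left, so g = False.
In (~b | ~s) only ~s is left, so s = False.
Set q = False.
All clauses satisfied.

b=T, g=F, q=F, u=F, w=F, s=F, h=F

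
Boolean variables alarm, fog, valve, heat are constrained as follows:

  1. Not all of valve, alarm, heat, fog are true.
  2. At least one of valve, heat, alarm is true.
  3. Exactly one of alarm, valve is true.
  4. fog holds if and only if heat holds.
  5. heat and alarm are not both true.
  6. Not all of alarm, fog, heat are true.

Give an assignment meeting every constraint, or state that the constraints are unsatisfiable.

alarm = False, fog = True, valve = True, heat = True

  (1) {valve, alarm, heat, fog}: 3/4 true — not all ✓
  (2) {valve, heat, alarm}: 2 true — at least one ✓
  (3) {alarm, valve}: 1 true — exactly one ✓
  (4) fog=T, heat=T — same ✓
  (5) heat=T, alarm=F — not both ✓
  (6) {alarm, fog, heat}: 2/3 true — not all ✓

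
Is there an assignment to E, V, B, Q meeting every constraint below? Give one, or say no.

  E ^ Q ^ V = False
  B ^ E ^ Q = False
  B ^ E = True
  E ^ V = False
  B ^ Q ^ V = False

No satisfying assignment exists.

Adding constraints 1, 2, 3, 4 mod 2: every variable appears an even number of times on the left, so the left side is 0.
But the right sides sum to 1 (mod 2). 0 ≠ 1 — the system is inconsistent.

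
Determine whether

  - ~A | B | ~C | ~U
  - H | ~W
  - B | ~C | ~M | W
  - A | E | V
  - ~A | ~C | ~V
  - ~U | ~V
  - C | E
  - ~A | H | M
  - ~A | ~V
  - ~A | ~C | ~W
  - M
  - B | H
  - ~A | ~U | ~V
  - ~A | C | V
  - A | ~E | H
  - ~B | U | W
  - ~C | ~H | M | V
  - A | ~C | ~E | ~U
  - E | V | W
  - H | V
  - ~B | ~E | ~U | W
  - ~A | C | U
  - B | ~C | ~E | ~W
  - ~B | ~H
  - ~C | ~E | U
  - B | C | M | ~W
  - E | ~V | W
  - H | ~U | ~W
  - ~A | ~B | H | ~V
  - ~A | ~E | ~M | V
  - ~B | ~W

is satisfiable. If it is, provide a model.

C=F; H=T; B=F; A=F; U=T; E=T; M=T; W=T; V=F

Unit clause (M) forces M = True.
Set C = False.
  then (C | E) forces E = True.
Try H = False:
  (H | ~W) forces W = False.
  (B | H) forces B = True.
  (A | ~E | H) forces A = True.
  (~A | ~V) forces V = False.
  clause (~A | C | V) is falsified — backtrack.
So H = True.
  then (~B | ~H) forces B = False.
Set A = False.
Set U = True.
  then (~U | ~V) forces V = False.
Set W = True.
All clauses satisfied.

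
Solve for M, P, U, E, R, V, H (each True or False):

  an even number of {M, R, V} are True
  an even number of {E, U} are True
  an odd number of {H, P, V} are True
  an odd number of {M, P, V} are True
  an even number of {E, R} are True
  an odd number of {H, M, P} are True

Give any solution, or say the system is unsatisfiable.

M=T; P=T; U=F; E=F; R=F; V=T; H=T

{M, R, V}: 2 true → even ✓
{E, U}: 0 true → even ✓
{H, P, V}: 3 true → odd ✓
{M, P, V}: 3 true → odd ✓
{E, R}: 0 true → even ✓
{H, M, P}: 3 true → odd ✓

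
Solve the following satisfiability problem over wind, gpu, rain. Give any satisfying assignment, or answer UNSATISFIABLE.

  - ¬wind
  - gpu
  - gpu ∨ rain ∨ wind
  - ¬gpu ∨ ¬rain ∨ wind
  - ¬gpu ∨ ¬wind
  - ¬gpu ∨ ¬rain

Unit clause (¬wind) forces wind = False.
Unit clause (gpu) forces gpu = True.
In (¬gpu ∨ ¬rain ∨ wind) only ¬rain is left, so rain = False.
Check each clause:
  (¬wind): ¬wind holds.
  (gpu): gpu holds.
  (gpu ∨ rain ∨ wind): gpu holds.
  (¬gpu ∨ ¬rain ∨ wind): ¬rain holds.
  (¬gpu ∨ ¬wind): ¬wind holds.
  (¬gpu ∨ ¬rain): ¬rain holds.
All clauses satisfied.

wind: False, gpu: True, rain: False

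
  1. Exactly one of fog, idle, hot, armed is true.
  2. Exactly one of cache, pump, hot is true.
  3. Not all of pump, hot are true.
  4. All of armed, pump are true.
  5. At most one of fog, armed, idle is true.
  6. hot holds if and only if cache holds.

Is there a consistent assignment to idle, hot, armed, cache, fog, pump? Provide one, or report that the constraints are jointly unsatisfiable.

idle = False; hot = False; armed = True; cache = False; fog = False; pump = True

  (1) {fog, idle, hot, armed}: 1 true — exactly one ✓
  (2) {cache, pump, hot}: 1 true — exactly one ✓
  (3) {pump, hot}: 1/2 true — not all ✓
  (4) {armed, pump}: all 2 true ✓
  (5) {fog, armed, idle}: 1 true — at most one ✓
  (6) hot=F, cache=F — same ✓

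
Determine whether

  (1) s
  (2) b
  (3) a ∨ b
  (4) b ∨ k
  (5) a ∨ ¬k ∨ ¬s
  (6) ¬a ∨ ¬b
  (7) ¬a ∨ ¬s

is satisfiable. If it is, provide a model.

b = True, a = False, k = False, s = True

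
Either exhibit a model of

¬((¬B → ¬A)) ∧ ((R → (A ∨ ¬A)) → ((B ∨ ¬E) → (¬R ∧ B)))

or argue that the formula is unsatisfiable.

E: True, A: True, B: False, R: False

  ¬((¬B → ¬A)) = True
    ¬B → ¬A = False
      ¬B = True
      ¬A = False
  (R → (A ∨ ¬A)) → ((B ∨ ¬E) → (¬R ∧ B)) = True
    R → (A ∨ ¬A) = True
      A ∨ ¬A = True
        ¬A = False
    (B ∨ ¬E) → (¬R ∧ B) = True
      B ∨ ¬E = False
        ¬E = False
      ¬R ∧ B = False
        ¬R = True
Both conjuncts True, so the formula holds.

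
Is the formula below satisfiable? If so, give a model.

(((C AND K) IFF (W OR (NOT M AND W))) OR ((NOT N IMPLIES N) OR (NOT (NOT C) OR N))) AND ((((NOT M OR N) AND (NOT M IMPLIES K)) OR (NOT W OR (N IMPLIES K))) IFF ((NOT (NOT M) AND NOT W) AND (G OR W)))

C = False, M = True, N = False, K = False, G = True, W = False

  ((C AND K) IFF (W OR (NOT M AND W))) OR ((NOT N IMPLIES N) OR (NOT (NOT C) OR N)) = True
    (C AND K) IFF (W OR (NOT M AND W)) = True
      C AND K = False
      W OR (NOT M AND W) = False
        NOT M AND W = False
          NOT M = False
    (NOT N IMPLIES N) OR (NOT (NOT C) OR N) = False
      NOT N IMPLIES N = False
        NOT N = True
      NOT (NOT C) OR N = False
        NOT (NOT C) = False
          NOT C = True
  (((NOT M OR N) AND (NOT M IMPLIES K)) OR (NOT W OR (N IMPLIES K))) IFF ((NOT (NOT M) AND NOT W) AND (G OR W)) = True
    ((NOT M OR N) AND (NOT M IMPLIES K)) OR (NOT W OR (N IMPLIES K)) = True
      (NOT M OR N) AND (NOT M IMPLIES K) = False
        NOT M OR N = False
          NOT M = False
        NOT M IMPLIES K = True
          NOT M = False
      NOT W OR (N IMPLIES K) = True
        NOT W = True
        N IMPLIES K = True
    (NOT (NOT M) AND NOT W) AND (G OR W) = True
      NOT (NOT M) AND NOT W = True
        NOT (NOT M) = True
          NOT M = False
        NOT W = True
      G OR W = True
Both conjuncts True, so the formula holds.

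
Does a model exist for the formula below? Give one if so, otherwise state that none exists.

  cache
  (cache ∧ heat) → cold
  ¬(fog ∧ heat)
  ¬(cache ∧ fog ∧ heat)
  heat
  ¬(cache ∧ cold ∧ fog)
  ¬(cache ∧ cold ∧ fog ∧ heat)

Unit clause (cache) forces cache = True.
Unit clause (heat) forces heat = True.
In (¬fog ∨ ¬heat) only ¬fog is left, so fog = False.
In (¬cache ∨ cold ∨ ¬heat) only cold is left, so cold = True.
Check each clause:
  (cache): cache holds.
  (heat): heat holds.
  (¬cache ∨ ¬cold ∨ ¬fog ∨ ¬heat): ¬fog holds.
  (¬cache ∨ ¬cold ∨ ¬fog): ¬fog holds.
  (¬fog ∨ ¬heat): ¬fog holds.
  (¬cache ∨ ¬fog ∨ ¬heat): ¬fog holds.
  (¬cache ∨ cold ∨ ¬heat): cold holds.
All clauses satisfied.

heat = True, cold = True, cache = True, fog = False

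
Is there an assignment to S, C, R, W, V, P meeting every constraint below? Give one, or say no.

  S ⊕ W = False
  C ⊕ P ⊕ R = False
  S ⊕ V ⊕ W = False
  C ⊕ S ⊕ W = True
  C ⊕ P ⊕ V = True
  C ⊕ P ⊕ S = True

S = False, C = True, R = True, W = False, V = False, P = False

S ⊕ W = F ⊕ F = False ✓
C ⊕ P ⊕ R = T ⊕ F ⊕ T = False ✓
S ⊕ V ⊕ W = F ⊕ F ⊕ F = False ✓
C ⊕ S ⊕ W = T ⊕ F ⊕ F = True ✓
C ⊕ P ⊕ V = T ⊕ F ⊕ F = True ✓
C ⊕ P ⊕ S = T ⊕ F ⊕ F = True ✓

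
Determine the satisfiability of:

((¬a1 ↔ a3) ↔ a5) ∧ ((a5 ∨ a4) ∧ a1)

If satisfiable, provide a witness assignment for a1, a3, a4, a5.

a1 = True, a3 = True, a4 = True, a5 = False

  (¬a1 ↔ a3) ↔ a5 = True
    ¬a1 ↔ a3 = False
      ¬a1 = False
  (a5 ∨ a4) ∧ a1 = True
    a5 ∨ a4 = True
Both conjuncts True, so the formula holds.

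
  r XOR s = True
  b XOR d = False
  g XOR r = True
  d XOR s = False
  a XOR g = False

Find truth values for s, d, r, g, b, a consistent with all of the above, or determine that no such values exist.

s = True; d = True; r = False; g = True; b = True; a = True

r XOR s = F XOR T = True ✓
b XOR d = T XOR T = False ✓
g XOR r = T XOR F = True ✓
d XOR s = T XOR T = False ✓
a XOR g = T XOR T = False ✓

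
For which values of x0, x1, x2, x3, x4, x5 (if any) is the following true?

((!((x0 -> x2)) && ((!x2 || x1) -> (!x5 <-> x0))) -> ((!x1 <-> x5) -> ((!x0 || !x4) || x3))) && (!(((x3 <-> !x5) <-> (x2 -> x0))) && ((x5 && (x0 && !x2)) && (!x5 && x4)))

Unsatisfiable — no assignment works.

Case x5 = True: the conjunct !x5 is False.
Case x5 = False: the conjunct x5 is False.
Both cases fail — unsatisfiable.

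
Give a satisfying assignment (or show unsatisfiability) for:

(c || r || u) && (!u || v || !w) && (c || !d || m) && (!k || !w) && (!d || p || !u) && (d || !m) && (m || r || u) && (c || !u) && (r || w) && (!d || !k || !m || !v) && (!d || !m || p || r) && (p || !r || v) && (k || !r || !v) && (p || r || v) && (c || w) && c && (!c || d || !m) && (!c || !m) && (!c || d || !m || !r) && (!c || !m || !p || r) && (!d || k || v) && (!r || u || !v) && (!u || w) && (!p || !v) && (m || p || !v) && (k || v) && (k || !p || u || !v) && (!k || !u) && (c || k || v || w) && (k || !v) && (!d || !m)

d: True; v: False; c: True; m: False; p: True; w: False; k: True; r: True; u: False

Unit clause (c) forces c = True.
In (!c || !m) only !m is left, so m = False.
Set d = True.
Set v = False.
  then (!d || k || v) forces k = True.
  then (!k || !u) forces u = False.
  then (!k || !w) forces w = False.
  then (m || r || u) forces r = True.
  then (p || !r || v) forces p = True.
All clauses satisfied.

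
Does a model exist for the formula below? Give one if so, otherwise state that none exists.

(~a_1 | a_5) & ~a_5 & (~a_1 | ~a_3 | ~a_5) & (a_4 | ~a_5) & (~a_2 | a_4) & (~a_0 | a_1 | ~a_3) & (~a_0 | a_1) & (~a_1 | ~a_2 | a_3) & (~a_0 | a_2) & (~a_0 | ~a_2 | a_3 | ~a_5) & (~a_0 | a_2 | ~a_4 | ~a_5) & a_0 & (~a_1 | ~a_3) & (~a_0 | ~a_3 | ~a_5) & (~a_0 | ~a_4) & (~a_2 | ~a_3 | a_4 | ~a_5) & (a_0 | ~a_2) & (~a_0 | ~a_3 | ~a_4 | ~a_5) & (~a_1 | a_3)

Case a_0 = True:
  (~a_5) forces a_5 = False.
  (~a_1 | a_5) forces a_1 = False.
  Clause (~a_0 | a_1) is falsified — contradiction.
Case a_0 = False:
  Clause (a_0) is falsified — contradiction.
Both cases fail, so the formula is unsatisfiable.

Unsatisfiable — no assignment works.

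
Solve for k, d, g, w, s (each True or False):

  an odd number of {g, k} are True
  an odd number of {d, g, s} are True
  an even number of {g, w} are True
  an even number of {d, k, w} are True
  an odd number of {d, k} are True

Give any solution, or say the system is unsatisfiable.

k = False; d = True; g = True; w = True; s = True

{g, k}: 1 true → odd ✓
{d, g, s}: 3 true → odd ✓
{g, w}: 2 true → even ✓
{d, k, w}: 2 true → even ✓
{d, k}: 1 true → odd ✓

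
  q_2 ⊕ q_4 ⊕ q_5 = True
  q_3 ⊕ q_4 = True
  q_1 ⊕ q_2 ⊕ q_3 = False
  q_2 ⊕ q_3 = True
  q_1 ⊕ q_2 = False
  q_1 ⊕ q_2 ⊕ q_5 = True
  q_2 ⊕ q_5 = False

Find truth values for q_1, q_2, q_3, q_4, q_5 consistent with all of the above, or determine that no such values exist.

q_1: True, q_2: True, q_3: False, q_4: True, q_5: True

q_2 ⊕ q_4 ⊕ q_5 = T ⊕ T ⊕ T = True ✓
q_3 ⊕ q_4 = F ⊕ T = True ✓
q_1 ⊕ q_2 ⊕ q_3 = T ⊕ T ⊕ F = False ✓
q_2 ⊕ q_3 = T ⊕ F = True ✓
q_1 ⊕ q_2 = T ⊕ T = False ✓
q_1 ⊕ q_2 ⊕ q_5 = T ⊕ T ⊕ T = True ✓
q_2 ⊕ q_5 = T ⊕ T = False ✓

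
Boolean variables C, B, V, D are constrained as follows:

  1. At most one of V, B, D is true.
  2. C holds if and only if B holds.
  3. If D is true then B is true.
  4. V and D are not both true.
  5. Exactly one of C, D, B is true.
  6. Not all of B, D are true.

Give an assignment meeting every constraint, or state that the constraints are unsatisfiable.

Case C = True:
  (2) with C=T forces B = True.
  Constraint (5) is violated (C=T, B=T) — contradiction.
Case C = False:
  (2) with C=F forces B = False.
  (3) with B=F forces D = False.
  Constraint (5) is violated (C=F, D=F, B=F) — contradiction.
Both cases fail — unsatisfiable.

The formula is unsatisfiable.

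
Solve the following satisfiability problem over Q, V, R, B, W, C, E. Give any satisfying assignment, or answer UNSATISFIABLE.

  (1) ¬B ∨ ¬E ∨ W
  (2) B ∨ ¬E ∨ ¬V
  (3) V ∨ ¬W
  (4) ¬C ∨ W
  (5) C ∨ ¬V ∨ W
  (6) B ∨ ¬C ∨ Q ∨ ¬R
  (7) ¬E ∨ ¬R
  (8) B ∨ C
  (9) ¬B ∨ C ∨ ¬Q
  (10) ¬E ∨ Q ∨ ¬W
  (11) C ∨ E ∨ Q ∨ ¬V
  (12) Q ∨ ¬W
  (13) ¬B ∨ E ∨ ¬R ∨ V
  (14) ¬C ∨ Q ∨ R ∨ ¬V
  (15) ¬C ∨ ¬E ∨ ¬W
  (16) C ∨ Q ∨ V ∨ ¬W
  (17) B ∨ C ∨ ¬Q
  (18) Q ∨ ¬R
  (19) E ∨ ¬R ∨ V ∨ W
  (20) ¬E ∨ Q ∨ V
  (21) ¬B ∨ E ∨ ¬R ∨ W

Q = True, V = True, R = True, B = False, W = True, C = True, E = False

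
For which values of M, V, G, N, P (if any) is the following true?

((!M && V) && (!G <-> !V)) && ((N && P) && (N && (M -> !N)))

M=F, V=T, G=T, N=T, P=T

  (!M && V) && (!G <-> !V) = True
    !M && V = True
      !M = True
    !G <-> !V = True
      !G = False
      !V = False
  (N && P) && (N && (M -> !N)) = True
    N && P = True
    N && (M -> !N) = True
      M -> !N = True
        !N = False
Both conjuncts True, so the formula holds.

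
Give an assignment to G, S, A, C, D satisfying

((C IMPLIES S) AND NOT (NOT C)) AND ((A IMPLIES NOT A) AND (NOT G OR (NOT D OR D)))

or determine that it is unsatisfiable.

G: False, S: True, A: False, C: True, D: False

  (C IMPLIES S) AND NOT (NOT C) = True
    C IMPLIES S = True
    NOT (NOT C) = True
      NOT C = False
  (A IMPLIES NOT A) AND (NOT G OR (NOT D OR D)) = True
    A IMPLIES NOT A = True
      NOT A = True
    NOT G OR (NOT D OR D) = True
      NOT G = True
      NOT D OR D = True
        NOT D = True
Both conjuncts True, so the formula holds.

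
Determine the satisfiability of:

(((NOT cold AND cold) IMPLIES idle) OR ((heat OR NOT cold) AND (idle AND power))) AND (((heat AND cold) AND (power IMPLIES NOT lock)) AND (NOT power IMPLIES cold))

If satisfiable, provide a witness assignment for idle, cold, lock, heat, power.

idle=F, cold=T, lock=F, heat=T, power=F

  ((NOT cold AND cold) IMPLIES idle) OR ((heat OR NOT cold) AND (idle AND power)) = True
    (NOT cold AND cold) IMPLIES idle = True
      NOT cold AND cold = False
        NOT cold = False
    (heat OR NOT cold) AND (idle AND power) = False
      heat OR NOT cold = True
        NOT cold = False
      idle AND power = False
  ((heat AND cold) AND (power IMPLIES NOT lock)) AND (NOT power IMPLIES cold) = True
    (heat AND cold) AND (power IMPLIES NOT lock) = True
      heat AND cold = True
      power IMPLIES NOT lock = True
        NOT lock = True
    NOT power IMPLIES cold = True
      NOT power = True
Both conjuncts True, so the formula holds.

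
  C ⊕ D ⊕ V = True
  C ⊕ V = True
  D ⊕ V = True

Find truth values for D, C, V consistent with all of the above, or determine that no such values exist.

D=F, C=F, V=T

C ⊕ D ⊕ V = F ⊕ F ⊕ T = True ✓
C ⊕ V = F ⊕ T = True ✓
D ⊕ V = F ⊕ T = True ✓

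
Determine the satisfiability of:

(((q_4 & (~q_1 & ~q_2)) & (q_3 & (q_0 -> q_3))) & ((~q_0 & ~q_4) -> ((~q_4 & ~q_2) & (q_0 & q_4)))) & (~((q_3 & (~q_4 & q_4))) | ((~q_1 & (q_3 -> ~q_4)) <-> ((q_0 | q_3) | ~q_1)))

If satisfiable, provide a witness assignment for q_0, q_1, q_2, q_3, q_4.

q_0: False, q_1: False, q_2: False, q_3: True, q_4: True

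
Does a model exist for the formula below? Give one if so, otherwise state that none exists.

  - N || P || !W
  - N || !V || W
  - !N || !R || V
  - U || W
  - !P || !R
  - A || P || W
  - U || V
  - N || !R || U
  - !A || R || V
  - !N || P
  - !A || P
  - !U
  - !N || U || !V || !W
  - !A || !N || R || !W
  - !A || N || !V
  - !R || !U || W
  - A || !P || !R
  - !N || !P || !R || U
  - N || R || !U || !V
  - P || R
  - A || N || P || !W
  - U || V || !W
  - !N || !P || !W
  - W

P: True, A: False, R: False, V: True, W: True, U: False, N: False

Unit clause (!U) forces U = False.
Unit clause (W) forces W = True.
In (U || V) only V is left, so V = True.
In (!N || U || !V || !W) only !N is left, so N = False.
In (!A || N || !V) only !A is left, so A = False.
In (A || N || P || !W) only P is left, so P = True.
In (!P || !R) only !R is left, so R = False.
All clauses satisfied.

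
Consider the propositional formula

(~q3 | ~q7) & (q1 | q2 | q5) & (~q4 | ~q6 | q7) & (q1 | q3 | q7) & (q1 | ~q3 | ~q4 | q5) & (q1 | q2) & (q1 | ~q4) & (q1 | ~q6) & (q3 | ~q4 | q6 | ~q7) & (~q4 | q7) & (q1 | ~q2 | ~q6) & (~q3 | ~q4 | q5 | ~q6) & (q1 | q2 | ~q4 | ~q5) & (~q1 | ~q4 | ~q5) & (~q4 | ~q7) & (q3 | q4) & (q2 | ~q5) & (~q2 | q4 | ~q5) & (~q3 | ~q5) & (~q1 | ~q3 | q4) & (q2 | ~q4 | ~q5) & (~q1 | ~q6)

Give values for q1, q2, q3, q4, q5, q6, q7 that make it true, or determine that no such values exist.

q1: False, q2: True, q3: True, q4: False, q5: False, q6: False, q7: False

Set q1 = False.
  then (q1 | q2) forces q2 = True.
  then (q1 | ~q4) forces q4 = False.
  then (q1 | ~q6) forces q6 = False.
  then (q3 | q4) forces q3 = True.
  then (~q2 | q4 | ~q5) forces q5 = False.
  then (~q3 | ~q7) forces q7 = False.
All clauses satisfied.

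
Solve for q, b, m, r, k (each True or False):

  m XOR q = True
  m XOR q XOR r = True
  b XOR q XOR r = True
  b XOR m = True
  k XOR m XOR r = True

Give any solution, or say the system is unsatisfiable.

UNSATISFIABLE

Adding constraints 2, 3, 4 mod 2: every variable appears an even number of times on the left, so the left side is 0.
But the right sides sum to 1 (mod 2). 0 ≠ 1 — the system is inconsistent.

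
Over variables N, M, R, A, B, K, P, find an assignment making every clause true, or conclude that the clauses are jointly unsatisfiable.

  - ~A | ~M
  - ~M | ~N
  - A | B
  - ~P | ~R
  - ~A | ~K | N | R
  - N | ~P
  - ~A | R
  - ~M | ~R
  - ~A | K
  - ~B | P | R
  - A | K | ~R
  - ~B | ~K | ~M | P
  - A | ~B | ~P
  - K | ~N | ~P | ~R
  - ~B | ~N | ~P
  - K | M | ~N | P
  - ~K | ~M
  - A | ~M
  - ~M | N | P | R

Set N = False.
  then (N | ~P) forces P = False.
Try M = True:
  (~A | ~M) forces A = False.
  clause (A | ~M) is falsified — backtrack.
So M = False.
Set R = True.
Set A = False.
  then (A | B) forces B = True.
  then (A | K | ~R) forces K = True.
All clauses satisfied.

N=F; M=F; R=T; A=F; B=T; K=T; P=F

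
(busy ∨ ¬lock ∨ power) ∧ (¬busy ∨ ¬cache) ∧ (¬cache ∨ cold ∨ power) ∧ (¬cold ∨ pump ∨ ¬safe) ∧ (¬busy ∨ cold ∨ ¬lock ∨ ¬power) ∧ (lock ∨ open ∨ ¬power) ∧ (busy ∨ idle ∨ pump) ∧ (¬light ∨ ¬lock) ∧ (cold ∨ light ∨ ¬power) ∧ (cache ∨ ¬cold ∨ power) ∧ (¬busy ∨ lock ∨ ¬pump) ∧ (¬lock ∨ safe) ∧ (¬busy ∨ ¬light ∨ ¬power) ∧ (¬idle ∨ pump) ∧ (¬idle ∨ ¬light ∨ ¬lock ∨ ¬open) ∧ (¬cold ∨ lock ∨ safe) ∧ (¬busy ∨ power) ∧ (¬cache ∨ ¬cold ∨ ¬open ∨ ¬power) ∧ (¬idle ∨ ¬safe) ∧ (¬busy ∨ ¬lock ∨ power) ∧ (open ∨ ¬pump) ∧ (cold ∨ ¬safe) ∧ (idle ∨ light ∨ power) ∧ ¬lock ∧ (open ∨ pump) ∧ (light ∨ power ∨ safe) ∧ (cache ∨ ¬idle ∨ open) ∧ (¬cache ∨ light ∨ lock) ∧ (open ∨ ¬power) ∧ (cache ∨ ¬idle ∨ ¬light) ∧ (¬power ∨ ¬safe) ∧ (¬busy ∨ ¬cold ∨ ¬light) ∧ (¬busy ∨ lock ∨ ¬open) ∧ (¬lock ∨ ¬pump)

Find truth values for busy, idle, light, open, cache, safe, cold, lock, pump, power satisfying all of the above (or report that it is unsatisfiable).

Unit clause (¬lock) forces lock = False.
Set busy = False.
Set idle = True.
  then (¬idle ∨ pump) forces pump = True.
  then (¬idle ∨ ¬safe) forces safe = False.
  then (open ∨ ¬pump) forces open = True.
  then (¬cold ∨ lock ∨ safe) forces cold = False.
Set light = True.
  then (cache ∨ ¬idle ∨ ¬light) forces cache = True.
  then (¬cache ∨ cold ∨ power) forces power = True.
All clauses satisfied.

busy: False, idle: True, light: True, open: True, cache: True, safe: False, cold: False, lock: False, pump: True, power: True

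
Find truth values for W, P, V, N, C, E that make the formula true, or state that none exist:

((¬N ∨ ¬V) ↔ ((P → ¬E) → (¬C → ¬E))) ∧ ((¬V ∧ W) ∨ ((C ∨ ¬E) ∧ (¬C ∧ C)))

W=T, P=T, V=F, N=F, C=T, E=T

  (¬N ∨ ¬V) ↔ ((P → ¬E) → (¬C → ¬E)) = True
    ¬N ∨ ¬V = True
      ¬N = True
      ¬V = True
    (P → ¬E) → (¬C → ¬E) = True
      P → ¬E = False
        ¬E = False
      ¬C → ¬E = True
        ¬C = False
        ¬E = False
  (¬V ∧ W) ∨ ((C ∨ ¬E) ∧ (¬C ∧ C)) = True
    ¬V ∧ W = True
      ¬V = True
    (C ∨ ¬E) ∧ (¬C ∧ C) = False
      C ∨ ¬E = True
        ¬E = False
      ¬C ∧ C = False
        ¬C = False
Both conjuncts True, so the formula holds.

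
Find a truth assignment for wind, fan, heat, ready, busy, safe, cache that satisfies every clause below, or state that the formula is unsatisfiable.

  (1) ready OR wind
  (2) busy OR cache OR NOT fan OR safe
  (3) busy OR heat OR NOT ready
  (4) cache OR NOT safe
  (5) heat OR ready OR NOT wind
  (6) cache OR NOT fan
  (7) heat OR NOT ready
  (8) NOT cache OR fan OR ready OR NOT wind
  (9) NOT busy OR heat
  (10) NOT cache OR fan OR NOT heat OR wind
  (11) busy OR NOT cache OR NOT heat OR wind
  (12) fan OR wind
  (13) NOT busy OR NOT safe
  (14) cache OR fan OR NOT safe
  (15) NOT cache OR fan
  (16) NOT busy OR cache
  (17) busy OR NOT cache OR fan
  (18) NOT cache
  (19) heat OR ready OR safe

wind = True, fan = False, heat = True, ready = True, busy = False, safe = False, cache = False

Unit clause (NOT cache) forces cache = False.
In (cache OR NOT safe) only NOT safe is left, so safe = False.
In (cache OR NOT fan) only NOT fan is left, so fan = False.
In (fan OR wind) only wind is left, so wind = True.
In (NOT busy OR cache) only NOT busy is left, so busy = False.
Try heat = False:
  (busy OR heat OR NOT ready) forces ready = False.
  clause (heat OR ready OR NOT wind) is falsified — backtrack.
So heat = True.
Set ready = True.
All clauses satisfied.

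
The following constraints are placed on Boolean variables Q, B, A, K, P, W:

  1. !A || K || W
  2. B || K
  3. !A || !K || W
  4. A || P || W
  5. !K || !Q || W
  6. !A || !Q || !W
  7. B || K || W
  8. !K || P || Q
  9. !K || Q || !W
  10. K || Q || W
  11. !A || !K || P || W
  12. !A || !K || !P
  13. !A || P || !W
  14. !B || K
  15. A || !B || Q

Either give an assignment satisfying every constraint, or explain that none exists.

Set Q = False.
Try B = True:
  (!B || K) forces K = True.
  (!K || P || Q) forces P = True.
  (!K || Q || !W) forces W = False.
  (!A || !K || W) forces A = False.
  clause (A || !B || Q) is falsified — backtrack.
So B = False.
  then (B || K) forces K = True.
  then (!K || P || Q) forces P = True.
  then (!K || Q || !W) forces W = False.
  then (!A || !K || !P) forces A = False.
All clauses satisfied.

Q=F; B=F; A=F; K=T; P=T; W=F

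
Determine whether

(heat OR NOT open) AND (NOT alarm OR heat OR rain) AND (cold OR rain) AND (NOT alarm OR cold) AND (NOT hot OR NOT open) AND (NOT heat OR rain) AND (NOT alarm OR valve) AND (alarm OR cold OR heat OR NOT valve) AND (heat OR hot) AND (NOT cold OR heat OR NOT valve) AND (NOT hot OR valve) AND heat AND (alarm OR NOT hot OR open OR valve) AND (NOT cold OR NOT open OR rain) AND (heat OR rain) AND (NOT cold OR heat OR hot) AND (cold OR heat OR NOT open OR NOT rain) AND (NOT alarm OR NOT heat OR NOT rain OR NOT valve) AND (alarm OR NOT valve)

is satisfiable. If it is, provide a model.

Unit clause (heat) forces heat = True.
In (NOT heat OR rain) only rain is left, so rain = True.
Try valve = True:
  (NOT alarm OR NOT heat OR NOT rain OR NOT valve) forces alarm = False.
  clause (alarm OR NOT valve) is falsified — backtrack.
So valve = False.
  then (NOT alarm OR valve) forces alarm = False.
  then (NOT hot OR valve) forces hot = False.
Set open = False.
Set cold = True.
All clauses satisfied.

valve=F, rain=T, open=F, cold=T, heat=T, hot=F, alarm=F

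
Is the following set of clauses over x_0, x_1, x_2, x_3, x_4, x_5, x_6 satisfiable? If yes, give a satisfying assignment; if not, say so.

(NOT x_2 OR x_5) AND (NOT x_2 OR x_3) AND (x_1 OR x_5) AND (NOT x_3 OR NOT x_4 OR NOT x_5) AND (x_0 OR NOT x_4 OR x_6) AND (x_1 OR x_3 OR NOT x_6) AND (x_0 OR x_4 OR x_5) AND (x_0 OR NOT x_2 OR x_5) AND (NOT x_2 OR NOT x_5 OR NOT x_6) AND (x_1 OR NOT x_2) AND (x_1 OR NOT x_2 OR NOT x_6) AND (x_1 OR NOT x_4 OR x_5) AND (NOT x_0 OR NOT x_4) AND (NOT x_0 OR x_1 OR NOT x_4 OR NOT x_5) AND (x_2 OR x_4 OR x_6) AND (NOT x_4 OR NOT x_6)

Set x_0 = True.
  then (NOT x_0 OR NOT x_4) forces x_4 = False.
Set x_1 = True.
Set x_2 = False.
  then (x_2 OR x_4 OR x_6) forces x_6 = True.
Set x_3 = False.
Set x_5 = False.
All clauses satisfied.

x_0: True, x_1: True, x_2: False, x_3: False, x_4: False, x_5: False, x_6: True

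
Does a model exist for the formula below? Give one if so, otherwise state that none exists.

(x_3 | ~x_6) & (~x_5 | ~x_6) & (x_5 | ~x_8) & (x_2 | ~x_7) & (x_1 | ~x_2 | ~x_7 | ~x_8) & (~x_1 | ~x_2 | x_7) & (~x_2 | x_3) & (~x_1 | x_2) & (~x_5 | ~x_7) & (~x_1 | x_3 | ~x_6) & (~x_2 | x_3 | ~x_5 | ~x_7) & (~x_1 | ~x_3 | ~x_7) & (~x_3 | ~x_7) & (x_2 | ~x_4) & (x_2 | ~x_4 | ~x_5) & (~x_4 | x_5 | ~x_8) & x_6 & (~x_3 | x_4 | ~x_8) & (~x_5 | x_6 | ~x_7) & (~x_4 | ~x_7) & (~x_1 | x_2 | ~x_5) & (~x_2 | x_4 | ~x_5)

Unit clause (x_6) forces x_6 = True.
In (x_3 | ~x_6) only x_3 is left, so x_3 = True.
In (~x_5 | ~x_6) only ~x_5 is left, so x_5 = False.
In (x_5 | ~x_8) only ~x_8 is left, so x_8 = False.
In (~x_3 | ~x_7) only ~x_7 is left, so x_7 = False.
Try x_1 = True:
  (~x_1 | ~x_2 | x_7) forces x_2 = False.
  clause (~x_1 | x_2) is falsified — backtrack.
So x_1 = False.
Set x_2 = True.
Set x_4 = True.
All clauses satisfied.

x_1=F, x_2=T, x_3=T, x_4=T, x_5=F, x_6=T, x_7=F, x_8=F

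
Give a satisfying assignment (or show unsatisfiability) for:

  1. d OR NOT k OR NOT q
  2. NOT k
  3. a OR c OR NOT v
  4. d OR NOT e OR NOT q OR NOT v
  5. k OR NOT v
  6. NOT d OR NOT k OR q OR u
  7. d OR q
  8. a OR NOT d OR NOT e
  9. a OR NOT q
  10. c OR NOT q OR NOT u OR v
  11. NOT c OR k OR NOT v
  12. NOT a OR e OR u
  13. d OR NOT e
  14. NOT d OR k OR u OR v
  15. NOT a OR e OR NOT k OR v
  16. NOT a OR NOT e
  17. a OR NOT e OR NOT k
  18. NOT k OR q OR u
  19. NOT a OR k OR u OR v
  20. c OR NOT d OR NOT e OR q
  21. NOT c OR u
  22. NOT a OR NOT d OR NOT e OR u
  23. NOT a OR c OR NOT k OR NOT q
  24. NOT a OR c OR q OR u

v=F, k=F, c=T, u=T, q=F, d=T, a=F, e=F

Unit clause (NOT k) forces k = False.
In (k OR NOT v) only NOT v is left, so v = False.
Set c = True.
  then (NOT c OR u) forces u = True.
Set q = False.
  then (d OR q) forces d = True.
Set a = False.
  then (a OR NOT d OR NOT e) forces e = False.
All clauses satisfied.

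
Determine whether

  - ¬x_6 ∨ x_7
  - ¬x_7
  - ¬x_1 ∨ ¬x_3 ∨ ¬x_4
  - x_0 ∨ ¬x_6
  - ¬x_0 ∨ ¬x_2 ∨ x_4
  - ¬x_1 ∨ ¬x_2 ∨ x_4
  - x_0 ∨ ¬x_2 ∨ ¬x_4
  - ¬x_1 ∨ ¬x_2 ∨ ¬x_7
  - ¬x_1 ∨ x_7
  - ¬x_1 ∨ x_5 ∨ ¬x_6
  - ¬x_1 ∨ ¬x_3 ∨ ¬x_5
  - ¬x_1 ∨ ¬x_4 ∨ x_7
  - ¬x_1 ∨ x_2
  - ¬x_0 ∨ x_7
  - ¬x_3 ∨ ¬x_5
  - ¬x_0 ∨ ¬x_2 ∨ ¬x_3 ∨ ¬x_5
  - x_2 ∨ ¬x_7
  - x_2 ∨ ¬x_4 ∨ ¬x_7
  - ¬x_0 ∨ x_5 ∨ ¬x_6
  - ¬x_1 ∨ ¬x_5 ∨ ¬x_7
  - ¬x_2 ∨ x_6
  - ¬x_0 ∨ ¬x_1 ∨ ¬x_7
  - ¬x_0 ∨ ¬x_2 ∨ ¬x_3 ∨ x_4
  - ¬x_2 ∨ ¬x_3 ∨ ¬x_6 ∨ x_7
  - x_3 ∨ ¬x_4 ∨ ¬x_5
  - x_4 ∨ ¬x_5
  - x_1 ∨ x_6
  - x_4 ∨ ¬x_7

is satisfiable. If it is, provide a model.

Unsatisfiable

Case x_7 = True:
  Clause (¬x_7) is falsified — contradiction.
Case x_7 = False:
  (¬x_6 ∨ x_7) forces x_6 = False.
  (¬x_1 ∨ x_7) forces x_1 = False.
  Clause (x_1 ∨ x_6) is falsified — contradiction.
Both cases fail, so the formula is unsatisfiable.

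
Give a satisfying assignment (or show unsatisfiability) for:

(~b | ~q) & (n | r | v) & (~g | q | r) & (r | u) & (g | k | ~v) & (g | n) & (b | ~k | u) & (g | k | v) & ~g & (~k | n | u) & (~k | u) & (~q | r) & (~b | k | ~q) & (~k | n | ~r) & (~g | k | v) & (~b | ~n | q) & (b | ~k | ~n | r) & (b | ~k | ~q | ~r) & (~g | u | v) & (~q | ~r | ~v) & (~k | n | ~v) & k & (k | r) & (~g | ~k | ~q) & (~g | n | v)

Unit clause (~g) forces g = False.
Unit clause (k) forces k = True.
In (g | n) only n is left, so n = True.
In (~k | u) only u is left, so u = True.
Try q = True:
  (~b | ~q) forces b = False.
  (~q | r) forces r = True.
  clause (b | ~k | ~q | ~r) is falsified — backtrack.
So q = False.
  then (~b | ~n | q) forces b = False.
  then (b | ~k | ~n | r) forces r = True.
Set v = True.
All clauses satisfied.

q: False; n: True; k: True; u: True; g: False; b: False; r: True; v: True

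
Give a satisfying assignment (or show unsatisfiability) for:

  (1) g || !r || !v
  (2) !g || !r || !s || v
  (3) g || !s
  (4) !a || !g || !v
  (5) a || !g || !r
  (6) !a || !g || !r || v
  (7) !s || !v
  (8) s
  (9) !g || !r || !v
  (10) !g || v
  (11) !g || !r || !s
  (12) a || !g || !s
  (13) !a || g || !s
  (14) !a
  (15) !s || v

Case v = True:
  (!s || !v) forces s = False.
  Clause (s) is falsified — contradiction.
Case v = False:
  (s) forces s = True.
  Clause (!s || v) is falsified — contradiction.
Both cases fail, so the formula is unsatisfiable.

Unsatisfiable — no assignment works.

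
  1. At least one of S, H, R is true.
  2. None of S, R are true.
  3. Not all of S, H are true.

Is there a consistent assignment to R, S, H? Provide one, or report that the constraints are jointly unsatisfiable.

R = False, S = False, H = True

  (1) {S, H, R}: 1 true — at least one ✓
  (2) {S, R}: 0 true — none ✓
  (3) {S, H}: 1/2 true — not all ✓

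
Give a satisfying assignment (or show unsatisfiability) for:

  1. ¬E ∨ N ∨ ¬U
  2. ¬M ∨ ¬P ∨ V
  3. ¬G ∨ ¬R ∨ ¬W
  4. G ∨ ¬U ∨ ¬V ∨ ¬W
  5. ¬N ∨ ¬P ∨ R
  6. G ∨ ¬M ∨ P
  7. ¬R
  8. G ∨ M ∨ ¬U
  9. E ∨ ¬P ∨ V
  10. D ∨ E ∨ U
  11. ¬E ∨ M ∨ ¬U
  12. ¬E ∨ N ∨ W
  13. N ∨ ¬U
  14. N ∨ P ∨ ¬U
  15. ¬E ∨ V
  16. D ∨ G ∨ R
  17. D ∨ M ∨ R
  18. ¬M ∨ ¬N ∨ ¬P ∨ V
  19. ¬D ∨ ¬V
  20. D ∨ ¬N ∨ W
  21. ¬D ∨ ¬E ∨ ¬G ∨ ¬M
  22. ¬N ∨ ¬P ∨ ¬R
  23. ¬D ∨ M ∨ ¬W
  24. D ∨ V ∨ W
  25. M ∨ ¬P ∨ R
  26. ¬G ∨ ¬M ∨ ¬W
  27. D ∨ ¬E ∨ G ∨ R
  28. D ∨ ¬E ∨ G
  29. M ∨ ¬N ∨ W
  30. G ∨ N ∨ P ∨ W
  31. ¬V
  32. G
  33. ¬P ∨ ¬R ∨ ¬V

R: False, E: False, W: False, N: True, U: True, V: False, D: True, M: True, P: False, G: True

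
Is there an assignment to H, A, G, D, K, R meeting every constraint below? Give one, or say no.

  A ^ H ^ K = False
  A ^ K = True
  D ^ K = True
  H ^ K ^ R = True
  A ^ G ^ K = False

H=T; A=T; G=T; D=T; K=F; R=F

A ^ H ^ K = T ^ T ^ F = False ✓
A ^ K = T ^ F = True ✓
D ^ K = T ^ F = True ✓
H ^ K ^ R = T ^ F ^ F = True ✓
A ^ G ^ K = T ^ T ^ F = False ✓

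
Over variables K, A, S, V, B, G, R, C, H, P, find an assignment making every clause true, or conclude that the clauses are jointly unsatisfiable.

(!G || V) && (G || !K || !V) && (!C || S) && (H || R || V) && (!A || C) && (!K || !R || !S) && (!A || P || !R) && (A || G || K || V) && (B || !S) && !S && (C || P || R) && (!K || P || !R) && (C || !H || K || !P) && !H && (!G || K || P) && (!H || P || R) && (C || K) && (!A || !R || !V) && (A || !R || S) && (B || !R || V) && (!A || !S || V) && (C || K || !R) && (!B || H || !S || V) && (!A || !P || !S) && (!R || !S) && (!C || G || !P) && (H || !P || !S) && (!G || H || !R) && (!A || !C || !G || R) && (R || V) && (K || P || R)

Unit clause (!S) forces S = False.
Unit clause (!H) forces H = False.
In (!C || S) only !C is left, so C = False.
In (!A || C) only !A is left, so A = False.
In (C || K) only K is left, so K = True.
In (A || !R || S) only !R is left, so R = False.
In (R || V) only V is left, so V = True.
In (G || !K || !V) only G is left, so G = True.
In (C || P || R) only P is left, so P = True.
Set B = False.
All clauses satisfied.

K = True; A = False; S = False; V = True; B = False; G = True; R = False; C = False; H = False; P = True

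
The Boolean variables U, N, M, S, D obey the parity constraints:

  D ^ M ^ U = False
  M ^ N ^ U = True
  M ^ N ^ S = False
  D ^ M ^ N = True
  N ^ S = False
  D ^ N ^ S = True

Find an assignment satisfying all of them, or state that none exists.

U = True, N = False, M = False, S = False, D = True

D ^ M ^ U = T ^ F ^ T = False ✓
M ^ N ^ U = F ^ F ^ T = True ✓
M ^ N ^ S = F ^ F ^ F = False ✓
D ^ M ^ N = T ^ F ^ F = True ✓
N ^ S = F ^ F = False ✓
D ^ N ^ S = T ^ F ^ F = True ✓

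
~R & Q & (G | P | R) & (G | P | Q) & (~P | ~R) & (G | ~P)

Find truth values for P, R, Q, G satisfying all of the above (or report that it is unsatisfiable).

Unit clause (~R) forces R = False.
Unit clause (Q) forces Q = True.
Set P = True.
  then (G | ~P) forces G = True.
Check each clause:
  (~R): ~R holds.
  (Q): Q holds.
  (G | P | R): G holds.
  (G | P | Q): G holds.
  (~P | ~R): ~R holds.
  (G | ~P): G holds.
All clauses satisfied.

P=T, R=F, Q=T, G=T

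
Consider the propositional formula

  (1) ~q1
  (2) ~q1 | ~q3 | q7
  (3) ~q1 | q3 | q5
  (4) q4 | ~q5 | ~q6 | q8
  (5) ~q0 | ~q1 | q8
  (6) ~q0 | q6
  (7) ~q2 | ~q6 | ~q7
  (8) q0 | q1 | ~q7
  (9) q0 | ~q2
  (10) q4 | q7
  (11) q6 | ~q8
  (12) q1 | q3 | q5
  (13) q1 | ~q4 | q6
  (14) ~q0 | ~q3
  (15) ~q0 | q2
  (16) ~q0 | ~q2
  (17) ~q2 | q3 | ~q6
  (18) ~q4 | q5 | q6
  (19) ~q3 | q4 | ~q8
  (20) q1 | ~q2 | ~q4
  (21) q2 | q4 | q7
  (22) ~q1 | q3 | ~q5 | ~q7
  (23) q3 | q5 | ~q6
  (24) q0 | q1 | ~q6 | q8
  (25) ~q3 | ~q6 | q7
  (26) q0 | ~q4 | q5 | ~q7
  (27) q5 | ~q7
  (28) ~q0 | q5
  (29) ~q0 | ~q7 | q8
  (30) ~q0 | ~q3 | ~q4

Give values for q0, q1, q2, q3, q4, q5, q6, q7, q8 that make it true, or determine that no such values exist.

Unit clause (~q1) forces q1 = False.
Try q0 = True:
  (~q0 | q6) forces q6 = True.
  (~q0 | ~q3) forces q3 = False.
  (q1 | q3 | q5) forces q5 = True.
  (~q0 | q2) forces q2 = True.
  clause (~q0 | ~q2) is falsified — backtrack.
So q0 = False.
  then (q0 | q1 | ~q7) forces q7 = False.
  then (q0 | ~q2) forces q2 = False.
  then (q4 | q7) forces q4 = True.
  then (q1 | ~q4 | q6) forces q6 = True.
  then (q0 | q1 | ~q6 | q8) forces q8 = True.
  then (~q3 | ~q6 | q7) forces q3 = False.
  then (q1 | q3 | q5) forces q5 = True.
All clauses satisfied.

q0 = False; q1 = False; q2 = False; q3 = False; q4 = True; q5 = True; q6 = True; q7 = False; q8 = True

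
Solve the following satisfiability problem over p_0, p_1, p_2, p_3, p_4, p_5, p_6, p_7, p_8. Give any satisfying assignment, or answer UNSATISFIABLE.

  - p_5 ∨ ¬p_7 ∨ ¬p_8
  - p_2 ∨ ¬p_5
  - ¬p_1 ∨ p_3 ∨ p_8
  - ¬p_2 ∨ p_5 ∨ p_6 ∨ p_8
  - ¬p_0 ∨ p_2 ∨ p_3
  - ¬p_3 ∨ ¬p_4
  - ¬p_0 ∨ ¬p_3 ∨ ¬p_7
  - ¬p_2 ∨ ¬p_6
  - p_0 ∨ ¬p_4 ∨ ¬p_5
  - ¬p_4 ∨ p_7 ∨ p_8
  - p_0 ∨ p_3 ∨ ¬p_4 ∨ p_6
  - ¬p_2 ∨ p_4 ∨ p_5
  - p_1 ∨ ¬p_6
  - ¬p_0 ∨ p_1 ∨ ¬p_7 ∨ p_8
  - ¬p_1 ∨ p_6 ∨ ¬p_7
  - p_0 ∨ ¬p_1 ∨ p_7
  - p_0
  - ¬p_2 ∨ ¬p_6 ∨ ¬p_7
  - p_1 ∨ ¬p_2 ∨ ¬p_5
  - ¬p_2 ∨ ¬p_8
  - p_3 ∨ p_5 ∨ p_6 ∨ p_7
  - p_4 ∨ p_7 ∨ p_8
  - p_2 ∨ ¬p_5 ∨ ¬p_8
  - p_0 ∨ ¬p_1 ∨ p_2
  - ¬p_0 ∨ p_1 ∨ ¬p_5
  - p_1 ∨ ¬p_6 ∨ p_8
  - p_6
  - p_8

p_0=T, p_1=T, p_2=F, p_3=T, p_4=F, p_5=F, p_6=T, p_7=F, p_8=T

Unit clause (p_0) forces p_0 = True.
Unit clause (p_6) forces p_6 = True.
Unit clause (p_8) forces p_8 = True.
In (¬p_2 ∨ ¬p_6) only ¬p_2 is left, so p_2 = False.
In (p_1 ∨ ¬p_6) only p_1 is left, so p_1 = True.
In (p_2 ∨ ¬p_5 ∨ ¬p_8) only ¬p_5 is left, so p_5 = False.
In (p_5 ∨ ¬p_7 ∨ ¬p_8) only ¬p_7 is left, so p_7 = False.
In (¬p_0 ∨ p_2 ∨ p_3) only p_3 is left, so p_3 = True.
In (¬p_3 ∨ ¬p_4) only ¬p_4 is left, so p_4 = False.
All clauses satisfied.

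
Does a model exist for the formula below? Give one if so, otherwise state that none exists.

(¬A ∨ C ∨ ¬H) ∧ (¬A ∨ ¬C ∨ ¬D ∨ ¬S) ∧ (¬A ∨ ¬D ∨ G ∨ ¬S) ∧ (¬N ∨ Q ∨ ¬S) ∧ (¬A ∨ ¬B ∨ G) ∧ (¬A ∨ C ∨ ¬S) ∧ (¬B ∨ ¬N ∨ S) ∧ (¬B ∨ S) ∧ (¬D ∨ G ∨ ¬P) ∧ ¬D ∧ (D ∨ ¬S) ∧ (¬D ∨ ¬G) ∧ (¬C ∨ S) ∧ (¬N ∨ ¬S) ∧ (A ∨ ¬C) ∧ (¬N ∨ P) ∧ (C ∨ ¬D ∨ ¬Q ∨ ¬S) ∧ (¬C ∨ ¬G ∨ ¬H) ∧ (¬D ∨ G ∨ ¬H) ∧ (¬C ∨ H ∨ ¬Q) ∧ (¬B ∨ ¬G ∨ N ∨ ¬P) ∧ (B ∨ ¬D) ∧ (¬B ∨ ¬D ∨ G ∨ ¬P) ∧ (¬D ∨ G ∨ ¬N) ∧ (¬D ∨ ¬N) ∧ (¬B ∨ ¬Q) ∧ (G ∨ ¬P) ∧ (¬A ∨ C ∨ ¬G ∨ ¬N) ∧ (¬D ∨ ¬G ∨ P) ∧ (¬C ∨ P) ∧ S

Case S = True:
  (¬D) forces D = False.
  Clause (D ∨ ¬S) is falsified — contradiction.
Case S = False:
  Clause (S) is falsified — contradiction.
Both cases fail, so the formula is unsatisfiable.

Unsatisfiable — no assignment works.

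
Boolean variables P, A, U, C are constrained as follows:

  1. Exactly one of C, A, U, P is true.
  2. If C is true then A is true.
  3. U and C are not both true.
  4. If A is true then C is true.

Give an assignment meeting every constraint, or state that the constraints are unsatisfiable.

P = True; A = False; U = False; C = False

  (1) {C, A, U, P}: 1 true — exactly one ✓
  (2) C=F ⇒ A: vacuous ✓
  (3) U=F, C=F — not both ✓
  (4) A=F ⇒ C: vacuous ✓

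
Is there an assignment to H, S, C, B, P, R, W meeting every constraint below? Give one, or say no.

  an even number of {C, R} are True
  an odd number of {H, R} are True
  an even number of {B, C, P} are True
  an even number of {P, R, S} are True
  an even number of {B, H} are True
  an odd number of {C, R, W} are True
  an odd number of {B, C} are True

H = False, S = False, C = True, B = False, P = True, R = True, W = True

{C, R}: 2 true → even ✓
{H, R}: 1 true → odd ✓
{B, C, P}: 2 true → even ✓
{P, R, S}: 2 true → even ✓
{B, H}: 0 true → even ✓
{C, R, W}: 3 true → odd ✓
{B, C}: 1 true → odd ✓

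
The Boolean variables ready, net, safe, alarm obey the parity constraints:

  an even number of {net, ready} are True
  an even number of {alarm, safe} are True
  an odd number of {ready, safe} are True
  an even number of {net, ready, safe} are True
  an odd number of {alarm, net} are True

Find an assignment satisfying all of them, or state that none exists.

ready = True; net = True; safe = False; alarm = False

{net, ready}: 2 true → even ✓
{alarm, safe}: 0 true → even ✓
{ready, safe}: 1 true → odd ✓
{net, ready, safe}: 2 true → even ✓
{alarm, net}: 1 true → odd ✓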